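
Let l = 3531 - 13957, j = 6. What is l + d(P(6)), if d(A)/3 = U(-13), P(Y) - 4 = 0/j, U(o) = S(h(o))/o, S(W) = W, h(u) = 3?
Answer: -135547/13 ≈ -10427.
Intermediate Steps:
U(o) = 3/o
P(Y) = 4 (P(Y) = 4 + 0/6 = 4 + 0*(⅙) = 4 + 0 = 4)
d(A) = -9/13 (d(A) = 3*(3/(-13)) = 3*(3*(-1/13)) = 3*(-3/13) = -9/13)
l = -10426
l + d(P(6)) = -10426 - 9/13 = -135547/13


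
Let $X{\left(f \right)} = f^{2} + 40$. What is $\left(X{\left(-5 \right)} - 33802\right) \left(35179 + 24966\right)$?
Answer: $-2029111865$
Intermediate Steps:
$X{\left(f \right)} = 40 + f^{2}$
$\left(X{\left(-5 \right)} - 33802\right) \left(35179 + 24966\right) = \left(\left(40 + \left(-5\right)^{2}\right) - 33802\right) \left(35179 + 24966\right) = \left(\left(40 + 25\right) - 33802\right) 60145 = \left(65 - 33802\right) 60145 = \left(-33737\right) 60145 = -2029111865$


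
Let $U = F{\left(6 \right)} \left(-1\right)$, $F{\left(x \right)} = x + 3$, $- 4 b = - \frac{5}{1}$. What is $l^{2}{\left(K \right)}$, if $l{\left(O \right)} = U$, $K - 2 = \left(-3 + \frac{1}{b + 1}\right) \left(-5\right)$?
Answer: $81$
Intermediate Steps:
$b = \frac{5}{4}$ ($b = - \frac{\left(-5\right) 1^{-1}}{4} = - \frac{\left(-5\right) 1}{4} = \left(- \frac{1}{4}\right) \left(-5\right) = \frac{5}{4} \approx 1.25$)
$F{\left(x \right)} = 3 + x$
$K = \frac{133}{9}$ ($K = 2 + \left(-3 + \frac{1}{\frac{5}{4} + 1}\right) \left(-5\right) = 2 + \left(-3 + \frac{1}{\frac{9}{4}}\right) \left(-5\right) = 2 + \left(-3 + \frac{4}{9}\right) \left(-5\right) = 2 - - \frac{115}{9} = 2 + \frac{115}{9} = \frac{133}{9} \approx 14.778$)
$U = -9$ ($U = \left(3 + 6\right) \left(-1\right) = 9 \left(-1\right) = -9$)
$l{\left(O \right)} = -9$
$l^{2}{\left(K \right)} = \left(-9\right)^{2} = 81$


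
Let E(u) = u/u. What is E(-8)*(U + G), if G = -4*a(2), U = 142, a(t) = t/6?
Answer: 422/3 ≈ 140.67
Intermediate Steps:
a(t) = t/6 (a(t) = t*(⅙) = t/6)
E(u) = 1
G = -4/3 (G = -2*2/3 = -4*⅓ = -4/3 ≈ -1.3333)
E(-8)*(U + G) = 1*(142 - 4/3) = 1*(422/3) = 422/3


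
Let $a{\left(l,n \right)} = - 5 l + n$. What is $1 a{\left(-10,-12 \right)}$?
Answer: $38$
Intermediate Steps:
$a{\left(l,n \right)} = n - 5 l$
$1 a{\left(-10,-12 \right)} = 1 \left(-12 - -50\right) = 1 \left(-12 + 50\right) = 1 \cdot 38 = 38$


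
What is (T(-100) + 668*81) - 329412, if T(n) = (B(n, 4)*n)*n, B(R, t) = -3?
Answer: -305304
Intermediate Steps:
T(n) = -3*n² (T(n) = (-3*n)*n = -3*n²)
(T(-100) + 668*81) - 329412 = (-3*(-100)² + 668*81) - 329412 = (-3*10000 + 54108) - 329412 = (-30000 + 54108) - 329412 = 24108 - 329412 = -305304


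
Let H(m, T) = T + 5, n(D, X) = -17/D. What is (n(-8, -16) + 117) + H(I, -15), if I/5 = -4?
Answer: 873/8 ≈ 109.13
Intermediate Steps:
I = -20 (I = 5*(-4) = -20)
H(m, T) = 5 + T
(n(-8, -16) + 117) + H(I, -15) = (-17/(-8) + 117) + (5 - 15) = (-17*(-1/8) + 117) - 10 = (17/8 + 117) - 10 = 953/8 - 10 = 873/8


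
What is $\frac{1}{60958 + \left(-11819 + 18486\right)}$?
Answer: $\frac{1}{67625} \approx 1.4787 \cdot 10^{-5}$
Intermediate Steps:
$\frac{1}{60958 + \left(-11819 + 18486\right)} = \frac{1}{60958 + 6667} = \frac{1}{67625}$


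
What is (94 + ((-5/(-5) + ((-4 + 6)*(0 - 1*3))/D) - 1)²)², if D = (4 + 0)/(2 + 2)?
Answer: 16900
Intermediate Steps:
D = 1 (D = 4/4 = 4*(¼) = 1)
(94 + ((-5/(-5) + ((-4 + 6)*(0 - 1*3))/D) - 1)²)² = (94 + ((-5/(-5) + ((-4 + 6)*(0 - 1*3))/1) - 1)²)² = (94 + ((-5*(-⅕) + (2*(0 - 3))*1) - 1)²)² = (94 + ((1 + (2*(-3))*1) - 1)²)² = (94 + ((1 - 6*1) - 1)²)² = (94 + ((1 - 6) - 1)²)² = (94 + (-5 - 1)²)² = (94 + (-6)²)² = (94 + 36)² = 130² = 16900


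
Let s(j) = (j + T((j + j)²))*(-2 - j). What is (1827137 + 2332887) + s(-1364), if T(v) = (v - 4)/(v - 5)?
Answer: 17143476781384/7441979 ≈ 2.3036e+6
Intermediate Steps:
T(v) = (-4 + v)/(-5 + v)
s(j) = (-2 - j)*(j + (-4 + 4*j²)/(-5 + 4*j²)) (s(j) = (j + (-4 + (j + j)²)/(-5 + (j + j)²))*(-2 - j) = (j + (-4 + (2*j)²)/(-5 + (2*j)²))*(-2 - j) = (j + (-4 + 4*j²)/(-5 + 4*j²))*(-2 - j) = (-2 - j)*(j + (-4 + 4*j²)/(-5 + 4*j²)))
(1827137 + 2332887) + s(-1364) = (1827137 + 2332887) + (8 - 12*(-1364)³ - 4*(-1364)⁴ - 3*(-1364)² + 14*(-1364))/(-5 + 4*(-1364)²) = 4160024 + (8 - 12*(-2537716544) - 4*3461445366016 - 3*1860496 - 19096)/(-5 + 4*1860496) = 4160024 + (8 + 30452598528 - 13845781464064 - 5581488 - 19096)/(-5 + 7441984) = 4160024 - 13815334466112/7441979 = 17143476781384/7441979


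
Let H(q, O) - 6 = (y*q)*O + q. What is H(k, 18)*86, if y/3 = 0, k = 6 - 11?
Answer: 86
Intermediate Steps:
k = -5
y = 0 (y = 3*0 = 0)
H(q, O) = 6 + q (H(q, O) = 6 + ((0*q)*O + q) = 6 + (0*O + q) = 6 + (0 + q) = 6 + q)
H(k, 18)*86 = (6 - 5)*86 = 1*86 = 86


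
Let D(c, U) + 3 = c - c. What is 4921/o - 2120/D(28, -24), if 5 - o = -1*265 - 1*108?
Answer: 38863/54 ≈ 719.69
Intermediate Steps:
o = 378 (o = 5 - (-1*265 - 1*108) = 5 - (-265 - 108) = 5 - 1*(-373) = 5 + 373 = 378)
D(c, U) = -3 (D(c, U) = -3 + (c - c) = -3 + 0 = -3)
4921/o - 2120/D(28, -24) = 4921/378 - 2120/(-3) = 4921*(1/378) - 2120*(-⅓) = 703/54 + 2120/3 = 38863/54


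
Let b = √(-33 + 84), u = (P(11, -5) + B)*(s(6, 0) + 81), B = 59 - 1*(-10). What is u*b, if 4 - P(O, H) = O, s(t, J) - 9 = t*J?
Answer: 5580*√51 ≈ 39849.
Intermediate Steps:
s(t, J) = 9 + J*t (s(t, J) = 9 + t*J = 9 + J*t)
B = 69 (B = 59 + 10 = 69)
P(O, H) = 4 - O
u = 5580 (u = ((4 - 1*11) + 69)*((9 + 0*6) + 81) = ((4 - 11) + 69)*((9 + 0) + 81) = (-7 + 69)*(9 + 81) = 62*90 = 5580)
b = √51 ≈ 7.1414
u*b = 5580*√51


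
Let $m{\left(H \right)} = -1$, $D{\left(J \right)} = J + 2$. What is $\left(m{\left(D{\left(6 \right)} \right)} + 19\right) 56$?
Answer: $1008$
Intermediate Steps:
$D{\left(J \right)} = 2 + J$
$\left(m{\left(D{\left(6 \right)} \right)} + 19\right) 56 = \left(-1 + 19\right) 56 = 18 \cdot 56 = 1008$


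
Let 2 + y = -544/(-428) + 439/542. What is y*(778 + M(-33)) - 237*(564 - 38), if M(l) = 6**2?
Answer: -3612912335/28997 ≈ -1.2460e+5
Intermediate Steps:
M(l) = 36
y = 4697/57994 (y = -2 + (-544/(-428) + 439/542) = -2 + (-544*(-1/428) + 439*(1/542)) = -2 + (136/107 + 439/542) = -2 + 120685/57994 = 4697/57994 ≈ 0.080991)
y*(778 + M(-33)) - 237*(564 - 38) = 4697*(778 + 36)/57994 - 237*(564 - 38) = (4697/57994)*814 - 237*526 = 1911679/28997 - 1*124662 = 1911679/28997 - 124662 = -3612912335/28997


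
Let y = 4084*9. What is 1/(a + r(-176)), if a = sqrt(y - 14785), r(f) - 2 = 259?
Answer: 261/46150 - sqrt(21971)/46150 ≈ 0.0024436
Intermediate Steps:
r(f) = 261 (r(f) = 2 + 259 = 261)
y = 36756
a = sqrt(21971) (a = sqrt(36756 - 14785) = sqrt(21971) ≈ 148.23)
1/(a + r(-176)) = 1/(sqrt(21971) + 261) = 1/(261 + sqrt(21971))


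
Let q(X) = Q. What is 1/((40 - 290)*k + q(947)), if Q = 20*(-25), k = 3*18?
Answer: -1/14000 ≈ -7.1429e-5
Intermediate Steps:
k = 54
Q = -500
q(X) = -500
1/((40 - 290)*k + q(947)) = 1/((40 - 290)*54 - 500) = 1/(-250*54 - 500) = 1/(-13500 - 500) = 1/(-14000) = -1/14000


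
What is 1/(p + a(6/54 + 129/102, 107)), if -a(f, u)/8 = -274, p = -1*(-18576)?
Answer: 1/20768 ≈ 4.8151e-5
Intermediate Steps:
p = 18576
a(f, u) = 2192 (a(f, u) = -8*(-274) = 2192)
1/(p + a(6/54 + 129/102, 107)) = 1/(18576 + 2192) = 1/20768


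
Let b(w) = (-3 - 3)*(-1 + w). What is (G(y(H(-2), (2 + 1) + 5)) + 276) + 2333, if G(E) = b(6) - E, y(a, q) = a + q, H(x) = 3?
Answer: 2568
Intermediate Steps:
b(w) = 6 - 6*w (b(w) = -6*(-1 + w) = 6 - 6*w)
G(E) = -30 - E (G(E) = (6 - 6*6) - E = (6 - 36) - E = -30 - E)
(G(y(H(-2), (2 + 1) + 5)) + 276) + 2333 = ((-30 - (3 + ((2 + 1) + 5))) + 276) + 2333 = ((-30 - (3 + (3 + 5))) + 276) + 2333 = ((-30 - (3 + 8)) + 276) + 2333 = ((-30 - 1*11) + 276) + 2333 = ((-30 - 11) + 276) + 2333 = (-41 + 276) + 2333 = 235 + 2333 = 2568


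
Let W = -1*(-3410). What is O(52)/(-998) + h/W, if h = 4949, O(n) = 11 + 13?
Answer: 2428631/1701590 ≈ 1.4273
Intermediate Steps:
O(n) = 24
W = 3410
O(52)/(-998) + h/W = 24/(-998) + 4949/3410 = 24*(-1/998) + 4949*(1/3410) = -12/499 + 4949/3410 = 2428631/1701590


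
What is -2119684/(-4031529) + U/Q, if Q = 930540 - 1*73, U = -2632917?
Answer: -8642385227665/3751204694043 ≈ -2.3039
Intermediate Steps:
Q = 930467 (Q = 930540 - 73 = 930467)
-2119684/(-4031529) + U/Q = -2119684/(-4031529) - 2632917/930467 = -2119684*(-1/4031529) - 2632917*1/930467 = 2119684/4031529 - 2632917/930467 = -8642385227665/3751204694043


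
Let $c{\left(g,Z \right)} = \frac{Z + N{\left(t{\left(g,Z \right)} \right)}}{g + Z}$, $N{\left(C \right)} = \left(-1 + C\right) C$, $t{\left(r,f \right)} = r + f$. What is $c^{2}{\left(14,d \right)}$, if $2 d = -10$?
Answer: $\frac{4489}{81} \approx 55.42$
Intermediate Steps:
$d = -5$ ($d = \frac{1}{2} \left(-10\right) = -5$)
$t{\left(r,f \right)} = f + r$
$N{\left(C \right)} = C \left(-1 + C\right)$
$c{\left(g,Z \right)} = \frac{Z + \left(Z + g\right) \left(-1 + Z + g\right)}{Z + g}$ ($c{\left(g,Z \right)} = \frac{Z + \left(Z + g\right) \left(-1 + \left(Z + g\right)\right)}{g + Z} = \frac{Z + \left(Z + g\right) \left(-1 + Z + g\right)}{Z + g}$)
$c^{2}{\left(14,d \right)} = \left(\frac{-5 + \left(-5 + 14\right) \left(-1 - 5 + 14\right)}{-5 + 14}\right)^{2} = \left(\frac{-5 + 9 \cdot 8}{9}\right)^{2} = \left(\frac{-5 + 72}{9}\right)^{2} = \left(\frac{1}{9} \cdot 67\right)^{2} = \left(\frac{67}{9}\right)^{2} = \frac{4489}{81}$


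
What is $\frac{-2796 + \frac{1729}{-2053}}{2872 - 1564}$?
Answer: $- \frac{5741917}{2685324} \approx -2.1383$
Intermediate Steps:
$\frac{-2796 + \frac{1729}{-2053}}{2872 - 1564} = \frac{-2796 + 1729 \left(- \frac{1}{2053}\right)}{1308} = \left(-2796 - \frac{1729}{2053}\right) \frac{1}{1308} = \left(- \frac{5741917}{2053}\right) \frac{1}{1308} = - \frac{5741917}{2685324}$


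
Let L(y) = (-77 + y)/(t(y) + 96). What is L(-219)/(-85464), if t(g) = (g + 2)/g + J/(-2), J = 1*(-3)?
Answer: 5402/153617979 ≈ 3.5165e-5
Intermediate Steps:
J = -3
t(g) = 3/2 + (2 + g)/g (t(g) = (g + 2)/g - 3/(-2) = (2 + g)/g - 3*(-½) = (2 + g)/g + 3/2 = 3/2 + (2 + g)/g)
L(y) = (-77 + y)/(197/2 + 2/y) (L(y) = (-77 + y)/((5/2 + 2/y) + 96) = (-77 + y)/(197/2 + 2/y))
L(-219)/(-85464) = (2*(-219)*(-77 - 219)/(4 + 197*(-219)))/(-85464) = (2*(-219)*(-296)/(4 - 43143))*(-1/85464) = (2*(-219)*(-296)/(-43139))*(-1/85464) = (2*(-219)*(-1/43139)*(-296))*(-1/85464) = -129648/43139*(-1/85464) = 5402/153617979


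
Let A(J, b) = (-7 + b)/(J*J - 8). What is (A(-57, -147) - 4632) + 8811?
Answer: 1934855/463 ≈ 4179.0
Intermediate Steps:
A(J, b) = (-7 + b)/(-8 + J²) (A(J, b) = (-7 + b)/(J² - 8) = (-7 + b)/(-8 + J²))
(A(-57, -147) - 4632) + 8811 = ((-7 - 147)/(-8 + (-57)²) - 4632) + 8811 = (-154/(-8 + 3249) - 4632) + 8811 = (-154/3241 - 4632) + 8811 = ((1/3241)*(-154) - 4632) + 8811 = (-22/463 - 4632) + 8811 = -2144638/463 + 8811 = 1934855/463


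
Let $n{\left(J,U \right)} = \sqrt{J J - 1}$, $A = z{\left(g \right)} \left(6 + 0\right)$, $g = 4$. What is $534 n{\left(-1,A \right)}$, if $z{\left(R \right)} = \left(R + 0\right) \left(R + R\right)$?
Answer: $0$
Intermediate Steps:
$z{\left(R \right)} = 2 R^{2}$ ($z{\left(R \right)} = R 2 R = 2 R^{2}$)
$A = 192$ ($A = 2 \cdot 4^{2} \left(6 + 0\right) = 2 \cdot 16 \cdot 6 = 32 \cdot 6 = 192$)
$n{\left(J,U \right)} = \sqrt{-1 + J^{2}}$ ($n{\left(J,U \right)} = \sqrt{J^{2} - 1} = \sqrt{-1 + J^{2}}$)
$534 n{\left(-1,A \right)} = 534 \sqrt{-1 + \left(-1\right)^{2}} = 534 \sqrt{-1 + 1} = 534 \sqrt{0} = 534 \cdot 0 = 0$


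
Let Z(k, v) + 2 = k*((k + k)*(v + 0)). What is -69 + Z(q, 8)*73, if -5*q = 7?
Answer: 51857/25 ≈ 2074.3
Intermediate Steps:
q = -7/5 (q = -⅕*7 = -7/5 ≈ -1.4000)
Z(k, v) = -2 + 2*v*k² (Z(k, v) = -2 + k*((k + k)*(v + 0)) = -2 + k*((2*k)*v) = -2 + k*(2*k*v) = -2 + 2*v*k²)
-69 + Z(q, 8)*73 = -69 + (-2 + 2*8*(-7/5)²)*73 = -69 + (-2 + 2*8*(49/25))*73 = -69 + (-2 + 784/25)*73 = -69 + (734/25)*73 = -69 + 53582/25 = 51857/25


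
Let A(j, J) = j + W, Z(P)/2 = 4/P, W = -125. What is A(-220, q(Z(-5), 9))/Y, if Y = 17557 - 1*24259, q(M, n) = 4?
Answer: 115/2234 ≈ 0.051477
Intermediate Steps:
Z(P) = 8/P (Z(P) = 2*(4/P) = 8/P)
A(j, J) = -125 + j (A(j, J) = j - 125 = -125 + j)
Y = -6702 (Y = 17557 - 24259 = -6702)
A(-220, q(Z(-5), 9))/Y = (-125 - 220)/(-6702) = -345*(-1/6702) = 115/2234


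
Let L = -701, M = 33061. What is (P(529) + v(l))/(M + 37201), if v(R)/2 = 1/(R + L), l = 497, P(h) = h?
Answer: 53957/7166724 ≈ 0.0075288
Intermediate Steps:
v(R) = 2/(-701 + R) (v(R) = 2/(R - 701) = 2/(-701 + R))
(P(529) + v(l))/(M + 37201) = (529 + 2/(-701 + 497))/(33061 + 37201) = (529 + 2/(-204))/70262 = (529 + 2*(-1/204))*(1/70262) = (529 - 1/102)*(1/70262) = (53957/102)*(1/70262) = 53957/7166724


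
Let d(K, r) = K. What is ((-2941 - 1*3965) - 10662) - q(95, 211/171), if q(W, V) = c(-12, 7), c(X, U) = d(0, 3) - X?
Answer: -17580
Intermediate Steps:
c(X, U) = -X (c(X, U) = 0 - X = -X)
q(W, V) = 12 (q(W, V) = -1*(-12) = 12)
((-2941 - 1*3965) - 10662) - q(95, 211/171) = ((-2941 - 1*3965) - 10662) - 1*12 = ((-2941 - 3965) - 10662) - 12 = (-6906 - 10662) - 12 = -17568 - 12 = -17580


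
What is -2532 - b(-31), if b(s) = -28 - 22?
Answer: -2482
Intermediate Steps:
b(s) = -50
-2532 - b(-31) = -2532 - 1*(-50) = -2532 + 50 = -2482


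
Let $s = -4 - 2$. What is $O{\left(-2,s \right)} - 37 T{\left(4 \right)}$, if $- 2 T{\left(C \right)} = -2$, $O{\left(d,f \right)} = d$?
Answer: $-39$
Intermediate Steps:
$s = -6$
$T{\left(C \right)} = 1$ ($T{\left(C \right)} = \left(- \frac{1}{2}\right) \left(-2\right) = 1$)
$O{\left(-2,s \right)} - 37 T{\left(4 \right)} = -2 - 37 = -39$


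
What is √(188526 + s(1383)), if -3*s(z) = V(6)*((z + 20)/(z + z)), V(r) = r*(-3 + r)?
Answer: √40065087263/461 ≈ 434.19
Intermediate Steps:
s(z) = -3*(20 + z)/z (s(z) = -6*(-3 + 6)*(z + 20)/(z + z)/3 = -6*3*(20 + z)/((2*z))/3 = -6*(20 + z)*(1/(2*z)) = -6*(20 + z)/(2*z) = -3*(20 + z)/z)
√(188526 + s(1383)) = √(188526 + (-3 - 60/1383)) = √(188526 + (-3 - 60*1/1383)) = √(188526 + (-3 - 20/461)) = √(188526 - 1403/461) = √(86909083/461) = √40065087263/461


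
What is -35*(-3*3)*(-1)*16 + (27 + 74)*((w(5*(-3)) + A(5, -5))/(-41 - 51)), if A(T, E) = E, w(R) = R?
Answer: -115415/23 ≈ -5018.0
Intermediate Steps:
-35*(-3*3)*(-1)*16 + (27 + 74)*((w(5*(-3)) + A(5, -5))/(-41 - 51)) = -35*(-3*3)*(-1)*16 + (27 + 74)*((5*(-3) - 5)/(-41 - 51)) = -(-315)*(-1)*16 + 101*((-15 - 5)/(-92)) = -35*9*16 + 101*(-20*(-1/92)) = -315*16 + 101*(5/23) = -5040 + 505/23 = -115415/23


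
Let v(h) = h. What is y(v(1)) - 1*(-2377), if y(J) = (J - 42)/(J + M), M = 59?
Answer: 142579/60 ≈ 2376.3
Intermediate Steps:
y(J) = (-42 + J)/(59 + J) (y(J) = (J - 42)/(J + 59) = (-42 + J)/(59 + J))
y(v(1)) - 1*(-2377) = (-42 + 1)/(59 + 1) - 1*(-2377) = -41/60 + 2377 = 142579/60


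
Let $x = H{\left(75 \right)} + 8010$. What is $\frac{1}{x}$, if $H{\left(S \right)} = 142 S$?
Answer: $\frac{1}{18660} \approx 5.3591 \cdot 10^{-5}$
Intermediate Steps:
$x = 18660$ ($x = 142 \cdot 75 + 8010 = 10650 + 8010 = 18660$)
$\frac{1}{x} = \frac{1}{18660}$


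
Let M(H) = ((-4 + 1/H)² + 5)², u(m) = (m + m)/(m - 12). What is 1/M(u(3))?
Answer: 16/19881 ≈ 0.00080479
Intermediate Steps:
u(m) = 2*m/(-12 + m) (u(m) = (2*m)/(-12 + m) = 2*m/(-12 + m))
M(H) = (5 + (-4 + 1/H)²)²
1/M(u(3)) = 1/(((-1 + 4*(2*3/(-12 + 3)))² + 5*(2*3/(-12 + 3))²)²/(2*3/(-12 + 3))⁴) = 1/(((-1 + 4*(2*3/(-9)))² + 5*(2*3/(-9))²)²/(2*3/(-9))⁴) = 1/(((-1 + 4*(2*3*(-⅑)))² + 5*(2*3*(-⅑))²)²/(2*3*(-⅑))⁴) = 1/(((-1 + 4*(-⅔))² + 5*(-⅔)²)²/(-⅔)⁴) = 1/(81*((-1 - 8/3)² + 5*(4/9))²/16) = 1/(81*((-11/3)² + 20/9)²/16) = 1/(81*(121/9 + 20/9)²/16) = 1/(81*(47/3)²/16) = 1/((81/16)*(2209/9)) = 1/(19881/16) = 16/19881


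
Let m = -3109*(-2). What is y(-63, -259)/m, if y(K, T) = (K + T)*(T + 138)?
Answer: 19481/3109 ≈ 6.2660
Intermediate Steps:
y(K, T) = (138 + T)*(K + T) (y(K, T) = (K + T)*(138 + T) = (138 + T)*(K + T))
m = 6218
y(-63, -259)/m = ((-259)² + 138*(-63) + 138*(-259) - 63*(-259))/6218 = (67081 - 8694 - 35742 + 16317)*(1/6218) = 38962*(1/6218) = 19481/3109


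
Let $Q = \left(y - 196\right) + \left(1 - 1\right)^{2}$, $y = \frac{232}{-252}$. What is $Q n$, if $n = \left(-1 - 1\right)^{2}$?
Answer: $- \frac{49624}{63} \approx -787.68$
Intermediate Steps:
$y = - \frac{58}{63}$ ($y = 232 \left(- \frac{1}{252}\right) = - \frac{58}{63} \approx -0.92064$)
$Q = - \frac{12406}{63}$ ($Q = \left(- \frac{58}{63} - 196\right) + \left(1 - 1\right)^{2} = \left(- \frac{58}{63} - 196\right) + 0^{2} = - \frac{12406}{63} + 0 = - \frac{12406}{63} \approx -196.92$)
$n = 4$ ($n = \left(-2\right)^{2} = 4$)
$Q n = \left(- \frac{12406}{63}\right) 4 = - \frac{49624}{63}$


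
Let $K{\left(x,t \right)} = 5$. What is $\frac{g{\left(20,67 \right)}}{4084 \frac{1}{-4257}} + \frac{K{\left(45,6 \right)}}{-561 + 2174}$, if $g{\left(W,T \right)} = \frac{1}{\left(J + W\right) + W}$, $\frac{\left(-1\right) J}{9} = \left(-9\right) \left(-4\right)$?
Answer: $\frac{12665821}{1870847728} \approx 0.0067701$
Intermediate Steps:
$J = -324$ ($J = - 9 \left(\left(-9\right) \left(-4\right)\right) = \left(-9\right) 36 = -324$)
$g{\left(W,T \right)} = \frac{1}{-324 + 2 W}$ ($g{\left(W,T \right)} = \frac{1}{\left(-324 + W\right) + W} = \frac{1}{-324 + 2 W}$)
$\frac{g{\left(20,67 \right)}}{4084 \frac{1}{-4257}} + \frac{K{\left(45,6 \right)}}{-561 + 2174} = \frac{\frac{1}{2} \frac{1}{-162 + 20}}{4084 \frac{1}{-4257}} + \frac{5}{-561 + 2174} = \frac{\frac{1}{2} \frac{1}{-142}}{4084 \left(- \frac{1}{4257}\right)} + \frac{5}{1613} = \frac{\frac{1}{2} \left(- \frac{1}{142}\right)}{- \frac{4084}{4257}} + 5 \cdot \frac{1}{1613} = \left(- \frac{1}{284}\right) \left(- \frac{4257}{4084}\right) + \frac{5}{1613} = \frac{4257}{1159856} + \frac{5}{1613} = \frac{12665821}{1870847728}$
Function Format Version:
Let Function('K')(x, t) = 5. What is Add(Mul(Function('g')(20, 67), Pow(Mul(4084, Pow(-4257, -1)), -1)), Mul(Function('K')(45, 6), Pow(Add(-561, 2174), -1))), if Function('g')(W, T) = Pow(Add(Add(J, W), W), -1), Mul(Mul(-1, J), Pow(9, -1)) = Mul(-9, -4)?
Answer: Rational(12665821, 1870847728) ≈ 0.0067701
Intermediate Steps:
J = -324 (J = Mul(-9, Mul(-9, -4)) = Mul(-9, 36) = -324)
Function('g')(W, T) = Pow(Add(-324, Mul(2, W)), -1) (Function('g')(W, T) = Pow(Add(Add(-324, W), W), -1) = Pow(Add(-324, Mul(2, W)), -1))
Add(Mul(Function('g')(20, 67), Pow(Mul(4084, Pow(-4257, -1)), -1)), Mul(Function('K')(45, 6), Pow(Add(-561, 2174), -1))) = Add(Mul(Mul(Rational(1, 2), Pow(Add(-162, 20), -1)), Pow(Mul(4084, Pow(-4257, -1)), -1)), Mul(5, Pow(Add(-561, 2174), -1))) = Add(Mul(Mul(Rational(1, 2), Pow(-142, -1)), Pow(Mul(4084, Rational(-1, 4257)), -1)), Mul(5, Pow(1613, -1))) = Add(Mul(Mul(Rational(1, 2), Rational(-1, 142)), Pow(Rational(-4084, 4257), -1)), Mul(5, Rational(1, 1613))) = Add(Mul(Rational(-1, 284), Rational(-4257, 4084)), Rational(5, 1613)) = Add(Rational(4257, 1159856), Rational(5, 1613)) = Rational(12665821, 1870847728)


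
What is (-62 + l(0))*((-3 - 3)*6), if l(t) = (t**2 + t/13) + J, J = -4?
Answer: 2376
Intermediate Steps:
l(t) = -4 + t**2 + t/13 (l(t) = (t**2 + t/13) - 4 = -4 + t**2 + t/13)
(-62 + l(0))*((-3 - 3)*6) = (-62 + (-4 + 0**2 + (1/13)*0))*((-3 - 3)*6) = (-62 + (-4 + 0 + 0))*(-6*6) = (-62 - 4)*(-36) = -66*(-36) = 2376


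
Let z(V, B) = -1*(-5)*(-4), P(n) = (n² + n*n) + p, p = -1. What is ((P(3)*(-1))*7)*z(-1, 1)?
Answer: 2380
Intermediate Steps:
P(n) = -1 + 2*n² (P(n) = (n² + n*n) - 1 = (n² + n²) - 1 = 2*n² - 1 = -1 + 2*n²)
z(V, B) = -20 (z(V, B) = 5*(-4) = -20)
((P(3)*(-1))*7)*z(-1, 1) = (((-1 + 2*3²)*(-1))*7)*(-20) = (((-1 + 2*9)*(-1))*7)*(-20) = (((-1 + 18)*(-1))*7)*(-20) = ((17*(-1))*7)*(-20) = -17*7*(-20) = -119*(-20) = 2380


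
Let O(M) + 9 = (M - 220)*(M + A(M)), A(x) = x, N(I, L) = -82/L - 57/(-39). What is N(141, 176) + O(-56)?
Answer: 35354171/1144 ≈ 30904.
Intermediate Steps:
N(I, L) = 19/13 - 82/L (N(I, L) = -82/L - 57*(-1/39) = -82/L + 19/13 = 19/13 - 82/L)
O(M) = -9 + 2*M*(-220 + M) (O(M) = -9 + (M - 220)*(M + M) = -9 + (-220 + M)*(2*M) = -9 + 2*M*(-220 + M))
N(141, 176) + O(-56) = (19/13 - 82/176) + (-9 - 440*(-56) + 2*(-56)**2) = (19/13 - 82*1/176) + (-9 + 24640 + 2*3136) = (19/13 - 41/88) + (-9 + 24640 + 6272) = 1139/1144 + 30903 = 35354171/1144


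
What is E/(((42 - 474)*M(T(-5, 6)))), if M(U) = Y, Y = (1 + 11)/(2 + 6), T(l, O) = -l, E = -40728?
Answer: 1697/27 ≈ 62.852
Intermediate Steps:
Y = 3/2 (Y = 12/8 = 12*(1/8) = 3/2 ≈ 1.5000)
M(U) = 3/2
E/(((42 - 474)*M(T(-5, 6)))) = -40728*2/(3*(42 - 474)) = -40728/((-432*3/2)) = -40728/(-648) = -40728*(-1/648) = 1697/27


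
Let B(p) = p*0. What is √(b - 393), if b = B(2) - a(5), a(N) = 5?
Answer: I*√398 ≈ 19.95*I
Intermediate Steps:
B(p) = 0
b = -5 (b = 0 - 1*5 = 0 - 5 = -5)
√(b - 393) = √(-5 - 393) = √(-398) = I*√398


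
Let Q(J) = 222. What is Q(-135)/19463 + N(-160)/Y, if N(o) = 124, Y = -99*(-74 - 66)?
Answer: 1372583/67439295 ≈ 0.020353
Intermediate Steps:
Y = 13860 (Y = -99*(-140) = 13860)
Q(-135)/19463 + N(-160)/Y = 222/19463 + 124/13860 = 222*(1/19463) + 124*(1/13860) = 222/19463 + 31/3465 = 1372583/67439295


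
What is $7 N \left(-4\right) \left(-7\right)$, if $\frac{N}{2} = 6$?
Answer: $2352$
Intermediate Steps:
$N = 12$ ($N = 2 \cdot 6 = 12$)
$7 N \left(-4\right) \left(-7\right) = 7 \cdot 12 \left(-4\right) \left(-7\right) = 7 \left(-48\right) \left(-7\right) = \left(-336\right) \left(-7\right) = 2352$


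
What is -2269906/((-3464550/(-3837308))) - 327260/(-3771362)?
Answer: -8212450150383844594/3266518054275 ≈ -2.5141e+6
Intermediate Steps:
-2269906/((-3464550/(-3837308))) - 327260/(-3771362) = -2269906/((-3464550*(-1/3837308))) - 327260*(-1/3771362) = -2269906/1732275/1918654 + 163630/1885681 = -2269906*1918654/1732275 + 163630/1885681 = -4355164226524/1732275 + 163630/1885681 = -8212450150383844594/3266518054275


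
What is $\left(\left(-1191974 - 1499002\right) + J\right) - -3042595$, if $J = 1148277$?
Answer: $1499896$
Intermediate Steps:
$\left(\left(-1191974 - 1499002\right) + J\right) - -3042595 = \left(\left(-1191974 - 1499002\right) + 1148277\right) - -3042595 = \left(-2690976 + 1148277\right) + 3042595 = -1542699 + 3042595 = 1499896$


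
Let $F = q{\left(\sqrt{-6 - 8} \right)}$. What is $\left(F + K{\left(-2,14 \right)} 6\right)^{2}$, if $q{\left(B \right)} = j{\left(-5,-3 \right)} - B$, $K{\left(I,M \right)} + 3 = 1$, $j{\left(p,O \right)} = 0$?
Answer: $\left(12 + i \sqrt{14}\right)^{2} \approx 130.0 + 89.8 i$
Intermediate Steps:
$K{\left(I,M \right)} = -2$ ($K{\left(I,M \right)} = -3 + 1 = -2$)
$q{\left(B \right)} = - B$ ($q{\left(B \right)} = 0 - B = - B$)
$F = - i \sqrt{14}$ ($F = - \sqrt{-6 - 8} = - \sqrt{-14} = - i \sqrt{14} \approx - 3.7417 i$)
$\left(F + K{\left(-2,14 \right)} 6\right)^{2} = \left(- i \sqrt{14} - 12\right)^{2} = \left(-12 - i \sqrt{14}\right)^{2}$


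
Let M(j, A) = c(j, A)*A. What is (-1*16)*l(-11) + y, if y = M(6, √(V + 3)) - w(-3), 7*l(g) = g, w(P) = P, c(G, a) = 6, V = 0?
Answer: 197/7 + 6*√3 ≈ 38.535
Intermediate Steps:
l(g) = g/7
M(j, A) = 6*A
y = 3 + 6*√3 (y = 6*√(0 + 3) - 1*(-3) = 6*√3 + 3 = 3 + 6*√3 ≈ 13.392)
(-1*16)*l(-11) + y = (-1*16)*((⅐)*(-11)) + (3 + 6*√3) = -16*(-11/7) + (3 + 6*√3) = 176/7 + (3 + 6*√3) = 197/7 + 6*√3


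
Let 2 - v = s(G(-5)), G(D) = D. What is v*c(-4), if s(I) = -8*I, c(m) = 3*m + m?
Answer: 608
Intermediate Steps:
c(m) = 4*m
v = -38 (v = 2 - (-8)*(-5) = 2 - 1*40 = 2 - 40 = -38)
v*c(-4) = -152*(-4) = -38*(-16) = 608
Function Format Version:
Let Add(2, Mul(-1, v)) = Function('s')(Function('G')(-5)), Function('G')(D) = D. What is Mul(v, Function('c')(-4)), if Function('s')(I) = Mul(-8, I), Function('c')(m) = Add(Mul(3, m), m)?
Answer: 608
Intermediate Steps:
Function('c')(m) = Mul(4, m)
v = -38 (v = Add(2, Mul(-1, Mul(-8, -5))) = Add(2, Mul(-1, 40)) = Add(2, -40) = -38)
Mul(v, Function('c')(-4)) = Mul(-38, Mul(4, -4)) = Mul(-38, -16) = 608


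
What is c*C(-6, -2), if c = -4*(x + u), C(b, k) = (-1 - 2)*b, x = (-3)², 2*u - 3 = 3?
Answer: -864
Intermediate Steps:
u = 3 (u = 3/2 + (½)*3 = 3/2 + 3/2 = 3)
x = 9
C(b, k) = -3*b
c = -48 (c = -4*(9 + 3) = -4*12 = -48)
c*C(-6, -2) = -(-144)*(-6) = -48*18 = -864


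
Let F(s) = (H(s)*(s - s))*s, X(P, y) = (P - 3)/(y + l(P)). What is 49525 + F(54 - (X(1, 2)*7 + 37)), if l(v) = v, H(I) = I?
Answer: 49525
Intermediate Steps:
X(P, y) = (-3 + P)/(P + y) (X(P, y) = (P - 3)/(y + P) = (-3 + P)/(P + y))
F(s) = 0 (F(s) = (s*(s - s))*s = (s*0)*s = 0*s = 0)
49525 + F(54 - (X(1, 2)*7 + 37)) = 49525 + 0 = 49525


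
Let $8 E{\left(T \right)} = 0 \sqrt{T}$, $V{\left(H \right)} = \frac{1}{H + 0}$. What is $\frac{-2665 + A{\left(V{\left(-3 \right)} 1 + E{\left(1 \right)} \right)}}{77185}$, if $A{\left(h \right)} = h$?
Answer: $- \frac{7996}{231555} \approx -0.034532$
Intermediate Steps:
$V{\left(H \right)} = \frac{1}{H}$
$E{\left(T \right)} = 0$ ($E{\left(T \right)} = \frac{0 \sqrt{T}}{8} = \frac{1}{8} \cdot 0 = 0$)
$\frac{-2665 + A{\left(V{\left(-3 \right)} 1 + E{\left(1 \right)} \right)}}{77185} = \frac{-2665 + \left(\frac{1}{-3} \cdot 1 + 0\right)}{77185} = \left(-2665 + \left(\left(- \frac{1}{3}\right) 1 + 0\right)\right) \frac{1}{77185} = \left(-2665 + \left(- \frac{1}{3} + 0\right)\right) \frac{1}{77185} = \left(-2665 - \frac{1}{3}\right) \frac{1}{77185} = \left(- \frac{7996}{3}\right) \frac{1}{77185} = - \frac{7996}{231555}$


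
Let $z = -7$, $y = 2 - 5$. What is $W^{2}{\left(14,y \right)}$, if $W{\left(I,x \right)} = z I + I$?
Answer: $7056$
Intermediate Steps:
$y = -3$ ($y = 2 - 5 = -3$)
$W{\left(I,x \right)} = - 6 I$ ($W{\left(I,x \right)} = - 7 I + I = - 6 I$)
$W^{2}{\left(14,y \right)} = \left(\left(-6\right) 14\right)^{2} = \left(-84\right)^{2} = 7056$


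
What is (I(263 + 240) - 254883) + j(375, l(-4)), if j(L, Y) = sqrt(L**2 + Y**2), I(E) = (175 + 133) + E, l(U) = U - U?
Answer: -253697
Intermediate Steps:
l(U) = 0
I(E) = 308 + E
(I(263 + 240) - 254883) + j(375, l(-4)) = ((308 + (263 + 240)) - 254883) + sqrt(375**2 + 0**2) = ((308 + 503) - 254883) + sqrt(140625 + 0) = (811 - 254883) + sqrt(140625) = -254072 + 375 = -253697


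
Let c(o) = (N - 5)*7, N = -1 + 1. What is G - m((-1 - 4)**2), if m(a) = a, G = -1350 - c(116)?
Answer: -1340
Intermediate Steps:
N = 0
c(o) = -35 (c(o) = (0 - 5)*7 = -5*7 = -35)
G = -1315 (G = -1350 - 1*(-35) = -1350 + 35 = -1315)
G - m((-1 - 4)**2) = -1315 - (-1 - 4)**2 = -1315 - 1*(-5)**2 = -1315 - 1*25 = -1315 - 25 = -1340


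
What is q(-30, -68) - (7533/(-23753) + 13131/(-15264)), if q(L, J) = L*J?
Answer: 82229011115/40285088 ≈ 2041.2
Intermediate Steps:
q(L, J) = J*L
q(-30, -68) - (7533/(-23753) + 13131/(-15264)) = -68*(-30) - (7533/(-23753) + 13131/(-15264)) = 2040 - (7533*(-1/23753) + 13131*(-1/15264)) = 2040 - (-7533/23753 - 1459/1696) = 2040 - 1*(-47431595/40285088) = 2040 + 47431595/40285088 = 82229011115/40285088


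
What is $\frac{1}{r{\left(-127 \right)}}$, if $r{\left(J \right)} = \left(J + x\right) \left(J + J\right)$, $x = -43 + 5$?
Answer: $\frac{1}{41910} \approx 2.3861 \cdot 10^{-5}$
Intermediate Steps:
$x = -38$
$r{\left(J \right)} = 2 J \left(-38 + J\right)$ ($r{\left(J \right)} = \left(J - 38\right) \left(J + J\right) = \left(-38 + J\right) 2 J = 2 J \left(-38 + J\right)$)
$\frac{1}{r{\left(-127 \right)}} = \frac{1}{2 \left(-127\right) \left(-38 - 127\right)} = \frac{1}{2 \left(-127\right) \left(-165\right)} = \frac{1}{41910}$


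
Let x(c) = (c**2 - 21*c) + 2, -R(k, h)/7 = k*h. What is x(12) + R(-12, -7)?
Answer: -694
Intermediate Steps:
R(k, h) = -7*h*k (R(k, h) = -7*k*h = -7*h*k)
x(c) = 2 + c**2 - 21*c
x(12) + R(-12, -7) = (2 + 12**2 - 21*12) - 7*(-7)*(-12) = (2 + 144 - 252) - 588 = -106 - 588 = -694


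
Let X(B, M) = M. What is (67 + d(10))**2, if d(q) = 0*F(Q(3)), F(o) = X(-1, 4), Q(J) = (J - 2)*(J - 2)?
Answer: 4489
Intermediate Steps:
Q(J) = (-2 + J)**2 (Q(J) = (-2 + J)*(-2 + J) = (-2 + J)**2)
F(o) = 4
d(q) = 0 (d(q) = 0*4 = 0)
(67 + d(10))**2 = (67 + 0)**2 = 67**2 = 4489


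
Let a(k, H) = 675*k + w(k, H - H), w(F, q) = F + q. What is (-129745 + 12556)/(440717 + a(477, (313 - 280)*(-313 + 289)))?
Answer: -117189/763169 ≈ -0.15356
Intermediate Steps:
a(k, H) = 676*k (a(k, H) = 675*k + (k + (H - H)) = 675*k + (k + 0) = 675*k + k = 676*k)
(-129745 + 12556)/(440717 + a(477, (313 - 280)*(-313 + 289))) = (-129745 + 12556)/(440717 + 676*477) = -117189/(440717 + 322452) = -117189/763169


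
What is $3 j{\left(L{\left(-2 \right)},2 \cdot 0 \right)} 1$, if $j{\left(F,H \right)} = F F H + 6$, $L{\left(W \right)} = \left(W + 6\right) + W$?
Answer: $18$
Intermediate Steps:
$L{\left(W \right)} = 6 + 2 W$ ($L{\left(W \right)} = \left(6 + W\right) + W = 6 + 2 W$)
$j{\left(F,H \right)} = 6 + H F^{2}$ ($j{\left(F,H \right)} = F^{2} H + 6 = H F^{2} + 6 = 6 + H F^{2}$)
$3 j{\left(L{\left(-2 \right)},2 \cdot 0 \right)} 1 = 3 \left(6 + 2 \cdot 0 \left(6 + 2 \left(-2\right)\right)^{2}\right) 1 = 3 \left(6 + 0 \left(6 - 4\right)^{2}\right) 1 = 3 \left(6 + 0 \cdot 2^{2}\right) 1 = 3 \left(6 + 0 \cdot 4\right) 1 = 3 \left(6 + 0\right) 1 = 3 \cdot 6 \cdot 1 = 18 \cdot 1 = 18$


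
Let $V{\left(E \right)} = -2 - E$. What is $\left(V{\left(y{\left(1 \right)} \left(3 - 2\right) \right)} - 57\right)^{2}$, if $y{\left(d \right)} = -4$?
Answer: $3025$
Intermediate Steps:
$\left(V{\left(y{\left(1 \right)} \left(3 - 2\right) \right)} - 57\right)^{2} = \left(\left(-2 - - 4 \left(3 - 2\right)\right) - 57\right)^{2} = \left(\left(-2 - \left(-4\right) 1\right) - 57\right)^{2} = \left(\left(-2 - -4\right) - 57\right)^{2} = \left(\left(-2 + 4\right) - 57\right)^{2} = \left(2 - 57\right)^{2} = \left(-55\right)^{2} = 3025$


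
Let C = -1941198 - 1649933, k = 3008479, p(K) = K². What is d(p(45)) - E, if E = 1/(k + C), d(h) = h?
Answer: 1179870301/582652 ≈ 2025.0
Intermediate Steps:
C = -3591131
E = -1/582652 (E = 1/(3008479 - 3591131) = 1/(-582652) = -1/582652 ≈ -1.7163e-6)
d(p(45)) - E = 45² - 1*(-1/582652) = 2025 + 1/582652 = 1179870301/582652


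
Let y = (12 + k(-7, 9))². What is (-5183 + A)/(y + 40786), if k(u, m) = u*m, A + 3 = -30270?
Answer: -35456/43387 ≈ -0.81720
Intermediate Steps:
A = -30273 (A = -3 - 30270 = -30273)
k(u, m) = m*u
y = 2601 (y = (12 + 9*(-7))² = (12 - 63)² = (-51)² = 2601)
(-5183 + A)/(y + 40786) = (-5183 - 30273)/(2601 + 40786) = -35456/43387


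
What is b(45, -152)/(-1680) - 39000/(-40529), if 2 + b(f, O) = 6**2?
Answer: 32071007/34044360 ≈ 0.94204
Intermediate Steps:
b(f, O) = 34 (b(f, O) = -2 + 6**2 = -2 + 36 = 34)
b(45, -152)/(-1680) - 39000/(-40529) = 34/(-1680) - 39000/(-40529) = 34*(-1/1680) - 39000*(-1/40529) = -17/840 + 39000/40529 = 32071007/34044360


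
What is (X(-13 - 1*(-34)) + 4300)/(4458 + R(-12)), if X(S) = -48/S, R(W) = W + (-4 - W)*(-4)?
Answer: 15042/15449 ≈ 0.97366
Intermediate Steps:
R(W) = 16 + 5*W (R(W) = W + (16 + 4*W) = 16 + 5*W)
(X(-13 - 1*(-34)) + 4300)/(4458 + R(-12)) = (-48/(-13 - 1*(-34)) + 4300)/(4458 + (16 + 5*(-12))) = (-48/(-13 + 34) + 4300)/(4458 + (16 - 60)) = (-48/21 + 4300)/(4458 - 44) = (-48*1/21 + 4300)/4414 = (-16/7 + 4300)*(1/4414) = (30084/7)*(1/4414) = 15042/15449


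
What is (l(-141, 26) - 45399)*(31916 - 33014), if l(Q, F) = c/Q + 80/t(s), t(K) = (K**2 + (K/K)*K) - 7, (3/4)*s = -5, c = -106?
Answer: 648924537126/13019 ≈ 4.9844e+7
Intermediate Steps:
s = -20/3 (s = (4/3)*(-5) = -20/3 ≈ -6.6667)
t(K) = -7 + K + K**2 (t(K) = (K**2 + 1*K) - 7 = (K**2 + K) - 7 = (K + K**2) - 7 = -7 + K + K**2)
l(Q, F) = 720/277 - 106/Q (l(Q, F) = -106/Q + 80/(-7 - 20/3 + (-20/3)**2) = -106/Q + 80/(-7 - 20/3 + 400/9) = -106/Q + 80/(277/9) = -106/Q + 80*(9/277) = -106/Q + 720/277 = 720/277 - 106/Q)
(l(-141, 26) - 45399)*(31916 - 33014) = ((720/277 - 106/(-141)) - 45399)*(31916 - 33014) = ((720/277 - 106*(-1/141)) - 45399)*(-1098) = ((720/277 + 106/141) - 45399)*(-1098) = (130882/39057 - 45399)*(-1098) = -1773017861/39057*(-1098) = 648924537126/13019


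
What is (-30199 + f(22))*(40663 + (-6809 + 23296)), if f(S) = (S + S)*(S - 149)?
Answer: -2045227050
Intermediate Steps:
f(S) = 2*S*(-149 + S) (f(S) = (2*S)*(-149 + S) = 2*S*(-149 + S))
(-30199 + f(22))*(40663 + (-6809 + 23296)) = (-30199 + 2*22*(-149 + 22))*(40663 + (-6809 + 23296)) = (-30199 + 2*22*(-127))*(40663 + 16487) = (-30199 - 5588)*57150 = -35787*57150 = -2045227050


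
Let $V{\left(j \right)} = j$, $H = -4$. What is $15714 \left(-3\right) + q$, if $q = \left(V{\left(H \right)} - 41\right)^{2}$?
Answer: $-45117$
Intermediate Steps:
$q = 2025$ ($q = \left(-4 - 41\right)^{2} = \left(-45\right)^{2} = 2025$)
$15714 \left(-3\right) + q = 15714 \left(-3\right) + 2025 = -47142 + 2025 = -45117$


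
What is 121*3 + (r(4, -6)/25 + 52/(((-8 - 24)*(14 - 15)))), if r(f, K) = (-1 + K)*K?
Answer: 73261/200 ≈ 366.31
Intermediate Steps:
r(f, K) = K*(-1 + K)
121*3 + (r(4, -6)/25 + 52/(((-8 - 24)*(14 - 15)))) = 121*3 + (-6*(-1 - 6)/25 + 52/(((-8 - 24)*(14 - 15)))) = 363 + (-6*(-7)*(1/25) + 52/((-32*(-1)))) = 363 + (42*(1/25) + 52/32) = 363 + (42/25 + 52*(1/32)) = 363 + (42/25 + 13/8) = 363 + 661/200 = 73261/200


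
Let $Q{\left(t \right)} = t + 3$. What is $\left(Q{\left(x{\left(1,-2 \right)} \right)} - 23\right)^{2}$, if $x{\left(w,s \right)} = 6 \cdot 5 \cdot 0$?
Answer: $400$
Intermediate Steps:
$x{\left(w,s \right)} = 0$ ($x{\left(w,s \right)} = 30 \cdot 0 = 0$)
$Q{\left(t \right)} = 3 + t$
$\left(Q{\left(x{\left(1,-2 \right)} \right)} - 23\right)^{2} = \left(\left(3 + 0\right) - 23\right)^{2} = \left(3 - 23\right)^{2} = \left(-20\right)^{2} = 400$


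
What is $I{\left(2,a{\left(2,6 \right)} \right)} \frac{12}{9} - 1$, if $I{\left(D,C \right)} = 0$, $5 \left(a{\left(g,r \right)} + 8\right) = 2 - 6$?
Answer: $-1$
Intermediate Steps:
$a{\left(g,r \right)} = - \frac{44}{5}$ ($a{\left(g,r \right)} = -8 + \frac{2 - 6}{5} = -8 + \frac{1}{5} \left(-4\right) = -8 - \frac{4}{5} = - \frac{44}{5}$)
$I{\left(2,a{\left(2,6 \right)} \right)} \frac{12}{9} - 1 = 0 \cdot \frac{12}{9} - 1 = 0 \cdot 12 \cdot \frac{1}{9} - 1 = 0 \cdot \frac{4}{3} - 1 = 0 - 1 = -1$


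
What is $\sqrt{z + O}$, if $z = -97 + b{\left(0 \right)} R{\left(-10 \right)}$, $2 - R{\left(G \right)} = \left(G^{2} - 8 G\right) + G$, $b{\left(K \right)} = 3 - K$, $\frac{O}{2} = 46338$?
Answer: $5 \sqrt{3683} \approx 303.44$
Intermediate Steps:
$O = 92676$ ($O = 2 \cdot 46338 = 92676$)
$R{\left(G \right)} = 2 - G^{2} + 7 G$ ($R{\left(G \right)} = 2 - \left(\left(G^{2} - 8 G\right) + G\right) = 2 - \left(G^{2} - 7 G\right) = 2 - G^{2} + 7 G$)
$z = -601$ ($z = -97 + \left(3 - 0\right) \left(2 - \left(-10\right)^{2} + 7 \left(-10\right)\right) = -97 + \left(3 + 0\right) \left(2 - 100 - 70\right) = -97 + 3 \left(2 - 100 - 70\right) = -97 + 3 \left(-168\right) = -97 - 504 = -601$)
$\sqrt{z + O} = \sqrt{-601 + 92676} = \sqrt{92075} = 5 \sqrt{3683}$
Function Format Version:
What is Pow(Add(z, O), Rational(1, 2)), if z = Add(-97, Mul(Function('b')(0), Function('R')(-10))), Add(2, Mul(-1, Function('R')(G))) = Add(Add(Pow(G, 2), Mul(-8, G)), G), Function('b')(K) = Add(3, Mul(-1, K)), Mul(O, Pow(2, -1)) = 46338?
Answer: Mul(5, Pow(3683, Rational(1, 2))) ≈ 303.44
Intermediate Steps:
O = 92676 (O = Mul(2, 46338) = 92676)
Function('R')(G) = Add(2, Mul(-1, Pow(G, 2)), Mul(7, G)) (Function('R')(G) = Add(2, Mul(-1, Add(Add(Pow(G, 2), Mul(-8, G)), G))) = Add(2, Mul(-1, Add(Pow(G, 2), Mul(-7, G)))) = Add(2, Add(Mul(-1, Pow(G, 2)), Mul(7, G))) = Add(2, Mul(-1, Pow(G, 2)), Mul(7, G)))
z = -601 (z = Add(-97, Mul(Add(3, Mul(-1, 0)), Add(2, Mul(-1, Pow(-10, 2)), Mul(7, -10)))) = Add(-97, Mul(Add(3, 0), Add(2, Mul(-1, 100), -70))) = Add(-97, Mul(3, Add(2, -100, -70))) = Add(-97, Mul(3, -168)) = Add(-97, -504) = -601)
Pow(Add(z, O), Rational(1, 2)) = Pow(Add(-601, 92676), Rational(1, 2)) = Pow(92075, Rational(1, 2)) = Mul(5, Pow(3683, Rational(1, 2)))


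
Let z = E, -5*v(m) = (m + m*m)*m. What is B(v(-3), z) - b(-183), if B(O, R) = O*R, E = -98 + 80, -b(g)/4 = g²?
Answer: 669456/5 ≈ 1.3389e+5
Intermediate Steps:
v(m) = -m*(m + m²)/5 (v(m) = -(m + m*m)*m/5 = -(m + m²)*m/5 = -m*(m + m²)/5)
b(g) = -4*g²
E = -18
z = -18
B(v(-3), z) - b(-183) = ((⅕)*(-3)²*(-1 - 1*(-3)))*(-18) - (-4)*(-183)² = ((⅕)*9*(-1 + 3))*(-18) - (-4)*33489 = ((⅕)*9*2)*(-18) - 1*(-133956) = (18/5)*(-18) + 133956 = -324/5 + 133956 = 669456/5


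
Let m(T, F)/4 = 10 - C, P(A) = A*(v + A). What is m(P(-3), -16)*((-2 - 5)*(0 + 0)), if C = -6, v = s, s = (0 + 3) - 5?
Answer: 0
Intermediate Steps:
s = -2 (s = 3 - 5 = -2)
v = -2
P(A) = A*(-2 + A)
m(T, F) = 64 (m(T, F) = 4*(10 - 1*(-6)) = 4*(10 + 6) = 4*16 = 64)
m(P(-3), -16)*((-2 - 5)*(0 + 0)) = 64*((-2 - 5)*(0 + 0)) = 64*(-7*0) = 64*0 = 0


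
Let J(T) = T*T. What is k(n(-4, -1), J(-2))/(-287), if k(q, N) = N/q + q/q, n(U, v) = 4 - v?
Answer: -9/1435 ≈ -0.0062718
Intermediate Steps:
J(T) = T²
k(q, N) = 1 + N/q (k(q, N) = N/q + 1 = 1 + N/q)
k(n(-4, -1), J(-2))/(-287) = (((-2)² + (4 - 1*(-1)))/(4 - 1*(-1)))/(-287) = ((4 + (4 + 1))/(4 + 1))*(-1/287) = ((4 + 5)/5)*(-1/287) = ((⅕)*9)*(-1/287) = (9/5)*(-1/287) = -9/1435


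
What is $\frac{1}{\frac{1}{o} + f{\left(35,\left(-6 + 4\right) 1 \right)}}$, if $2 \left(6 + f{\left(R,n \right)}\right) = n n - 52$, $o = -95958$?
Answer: $- \frac{95958}{2878741} \approx -0.033333$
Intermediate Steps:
$f{\left(R,n \right)} = -32 + \frac{n^{2}}{2}$ ($f{\left(R,n \right)} = -6 + \frac{n n - 52}{2} = -6 + \frac{n^{2} - 52}{2} = -6 + \frac{-52 + n^{2}}{2} = -6 + \left(-26 + \frac{n^{2}}{2}\right) = -32 + \frac{n^{2}}{2}$)
$\frac{1}{\frac{1}{o} + f{\left(35,\left(-6 + 4\right) 1 \right)}} = \frac{1}{\frac{1}{-95958} - \left(32 - \frac{\left(\left(-6 + 4\right) 1\right)^{2}}{2}\right)} = \frac{1}{- \frac{1}{95958} - \left(32 - \frac{\left(\left(-2\right) 1\right)^{2}}{2}\right)} = \frac{1}{- \frac{1}{95958} - \left(32 - \frac{\left(-2\right)^{2}}{2}\right)} = \frac{1}{- \frac{1}{95958} + \left(-32 + \frac{1}{2} \cdot 4\right)} = \frac{1}{- \frac{1}{95958} + \left(-32 + 2\right)} = \frac{1}{- \frac{1}{95958} - 30} = \frac{1}{- \frac{2878741}{95958}} = - \frac{95958}{2878741}$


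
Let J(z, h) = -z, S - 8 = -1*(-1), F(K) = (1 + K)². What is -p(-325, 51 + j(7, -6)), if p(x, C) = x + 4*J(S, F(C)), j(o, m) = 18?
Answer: 361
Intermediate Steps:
S = 9 (S = 8 - 1*(-1) = 8 + 1 = 9)
p(x, C) = -36 + x (p(x, C) = x + 4*(-1*9) = x + 4*(-9) = x - 36 = -36 + x)
-p(-325, 51 + j(7, -6)) = -(-36 - 325) = -1*(-361) = 361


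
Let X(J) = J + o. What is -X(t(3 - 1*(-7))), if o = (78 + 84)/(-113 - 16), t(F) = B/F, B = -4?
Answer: 356/215 ≈ 1.6558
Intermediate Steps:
t(F) = -4/F
o = -54/43 (o = 162/(-129) = 162*(-1/129) = -54/43 ≈ -1.2558)
X(J) = -54/43 + J (X(J) = J - 54/43 = -54/43 + J)
-X(t(3 - 1*(-7))) = -(-54/43 - 4/(3 - 1*(-7))) = -(-54/43 - 4/(3 + 7)) = -(-54/43 - 4/10) = -(-54/43 - 4*⅒) = -(-54/43 - ⅖) = -1*(-356/215) = 356/215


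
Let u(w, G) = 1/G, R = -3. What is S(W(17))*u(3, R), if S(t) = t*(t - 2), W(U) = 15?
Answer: -65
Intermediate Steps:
S(t) = t*(-2 + t)
S(W(17))*u(3, R) = (15*(-2 + 15))/(-3) = (15*13)*(-⅓) = 195*(-⅓) = -65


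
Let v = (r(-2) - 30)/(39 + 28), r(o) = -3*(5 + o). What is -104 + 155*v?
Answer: -13013/67 ≈ -194.22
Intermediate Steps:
r(o) = -15 - 3*o
v = -39/67 (v = ((-15 - 3*(-2)) - 30)/(39 + 28) = ((-15 + 6) - 30)/67 = (-9 - 30)*(1/67) = -39*1/67 = -39/67 ≈ -0.58209)
-104 + 155*v = -104 + 155*(-39/67) = -104 - 6045/67 = -13013/67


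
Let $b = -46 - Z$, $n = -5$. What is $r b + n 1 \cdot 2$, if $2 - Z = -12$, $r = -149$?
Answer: $8930$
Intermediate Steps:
$Z = 14$ ($Z = 2 - -12 = 2 + 12 = 14$)
$b = -60$ ($b = -46 - 14 = -60$)
$r b + n 1 \cdot 2 = \left(-149\right) \left(-60\right) + \left(-5\right) 1 \cdot 2 = 8940 - 10 = 8930$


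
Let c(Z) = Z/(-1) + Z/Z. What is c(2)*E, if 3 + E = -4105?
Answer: 4108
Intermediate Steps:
E = -4108 (E = -3 - 4105 = -4108)
c(Z) = 1 - Z (c(Z) = Z*(-1) + 1 = -Z + 1 = 1 - Z)
c(2)*E = (1 - 1*2)*(-4108) = (1 - 2)*(-4108) = -1*(-4108) = 4108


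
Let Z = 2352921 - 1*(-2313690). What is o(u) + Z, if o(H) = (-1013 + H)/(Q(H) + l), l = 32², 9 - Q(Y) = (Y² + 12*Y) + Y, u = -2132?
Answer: 4215513048314/903335 ≈ 4.6666e+6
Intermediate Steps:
Q(Y) = 9 - Y² - 13*Y (Q(Y) = 9 - ((Y² + 12*Y) + Y) = 9 - (Y² + 13*Y) = 9 + (-Y² - 13*Y) = 9 - Y² - 13*Y)
l = 1024
Z = 4666611 (Z = 2352921 + 2313690 = 4666611)
o(H) = (-1013 + H)/(1033 - H² - 13*H) (o(H) = (-1013 + H)/((9 - H² - 13*H) + 1024) = (-1013 + H)/(1033 - H² - 13*H))
o(u) + Z = (1013 - 1*(-2132))/(-1033 + (-2132)² + 13*(-2132)) + 4666611 = (1013 + 2132)/(-1033 + 4545424 - 27716) + 4666611 = 3145/4516675 + 4666611 = (1/4516675)*3145 + 4666611 = 629/903335 + 4666611 = 4215513048314/903335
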